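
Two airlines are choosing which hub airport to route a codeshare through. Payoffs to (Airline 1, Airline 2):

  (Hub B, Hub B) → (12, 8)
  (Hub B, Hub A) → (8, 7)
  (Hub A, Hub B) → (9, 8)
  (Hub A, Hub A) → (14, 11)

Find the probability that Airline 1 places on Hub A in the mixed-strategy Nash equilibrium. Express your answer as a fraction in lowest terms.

Airline 1's mix p on Hub B must make Airline 2 indifferent between Hub B and Hub A.
Airline 2's payoff from Hub B: 8p + 8(1−p). From Hub A: 7p + 11(1−p).
Set equal: 1p = 3(1−p) → p = 3/4.
Probability on Hub A is 1 − 3/4 = 1/4.

1/4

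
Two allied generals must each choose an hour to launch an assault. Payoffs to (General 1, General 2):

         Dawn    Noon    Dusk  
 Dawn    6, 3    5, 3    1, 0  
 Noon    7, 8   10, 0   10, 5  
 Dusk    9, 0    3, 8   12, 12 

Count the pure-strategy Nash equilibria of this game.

Both Dusk: General 1 gets 12 (best alternative 10); General 2 gets 12 (best alternative 8). Neither deviates — NE.
Both Noon is not a NE: General 2 would switch to Dawn (8 > 0).
No other cell survives both best-response checks, so there is 1 pure NE.

1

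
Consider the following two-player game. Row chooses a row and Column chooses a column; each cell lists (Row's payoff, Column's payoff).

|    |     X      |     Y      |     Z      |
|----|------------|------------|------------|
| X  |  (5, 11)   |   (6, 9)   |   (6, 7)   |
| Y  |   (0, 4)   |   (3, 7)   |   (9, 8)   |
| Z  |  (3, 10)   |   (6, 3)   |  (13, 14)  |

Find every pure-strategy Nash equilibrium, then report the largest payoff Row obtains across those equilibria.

13

Both X is a pure NE (Row: 5 ≥ 3; Column: 11 ≥ 9). Row gets 5.
Both Z is a pure NE (Row: 13 ≥ 9; Column: 14 ≥ 10). Row gets 13.
Every other cell has a profitable deviation for at least one player. Highest of {5, 13} is 13.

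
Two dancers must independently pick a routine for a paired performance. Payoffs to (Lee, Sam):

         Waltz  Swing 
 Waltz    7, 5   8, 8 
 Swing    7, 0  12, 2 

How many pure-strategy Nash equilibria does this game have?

1

Both Swing: Lee gets 12 (best alternative 8); Sam gets 2 (best alternative 0). Neither deviates — NE.
Both Waltz is not a NE: Sam would switch to Swing (8 > 5).
No other cell survives both best-response checks, so there is 1 pure NE.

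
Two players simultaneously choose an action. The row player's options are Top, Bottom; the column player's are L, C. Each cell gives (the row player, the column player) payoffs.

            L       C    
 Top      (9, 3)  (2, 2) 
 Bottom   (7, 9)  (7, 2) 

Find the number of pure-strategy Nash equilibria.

1

(Top, L): the row player gets 9 (best alternative 7); the column player gets 3 (best alternative 2). Neither deviates — NE.
(Bottom, C) is not a NE: the column player would switch to L (9 > 2).
No other cell survives both best-response checks, so there is 1 pure NE.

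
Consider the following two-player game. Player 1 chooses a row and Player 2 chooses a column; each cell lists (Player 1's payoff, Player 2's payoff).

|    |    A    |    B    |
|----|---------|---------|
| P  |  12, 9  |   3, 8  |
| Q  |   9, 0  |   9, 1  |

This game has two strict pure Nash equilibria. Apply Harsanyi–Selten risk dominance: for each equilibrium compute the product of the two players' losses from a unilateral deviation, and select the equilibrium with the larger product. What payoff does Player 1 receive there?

9

At (P, A): Player 1 loses 12 − 9 = 3 by deviating; Player 2 loses 9 − 8 = 1. Product = 3·1 = 3.
At (Q, B): Player 1 loses 9 − 3 = 6 by deviating; Player 2 loses 1 − 0 = 1. Product = 6·1 = 6.
6 > 3, so (Q, B) is risk-dominant. Player 1's payoff there is 9.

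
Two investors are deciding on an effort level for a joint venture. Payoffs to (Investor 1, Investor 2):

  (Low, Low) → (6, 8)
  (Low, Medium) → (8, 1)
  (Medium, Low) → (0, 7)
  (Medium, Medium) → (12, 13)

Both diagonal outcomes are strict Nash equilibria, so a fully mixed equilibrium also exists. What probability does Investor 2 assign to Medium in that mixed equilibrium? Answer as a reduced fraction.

3/5

Investor 2's mix q on Low must make Investor 1 indifferent between Low and Medium.
Investor 1's payoff from Low: 6q + 8(1−q). From Medium: 0q + 12(1−q).
Set equal: 6q = 4(1−q) → q = 4/10 = 2/5.
Probability on Medium is 1 − 2/5 = 3/5.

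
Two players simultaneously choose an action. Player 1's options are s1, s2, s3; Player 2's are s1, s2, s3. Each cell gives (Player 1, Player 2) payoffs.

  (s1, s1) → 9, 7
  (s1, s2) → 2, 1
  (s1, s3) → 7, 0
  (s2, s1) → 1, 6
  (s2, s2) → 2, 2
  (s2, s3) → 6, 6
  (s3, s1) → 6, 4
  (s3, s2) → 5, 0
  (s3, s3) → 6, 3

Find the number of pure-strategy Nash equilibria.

1

Both s1: Player 1 gets 9 (best alternative 6); Player 2 gets 7 (best alternative 1). Neither deviates — NE.
Both s2 is not a NE: Player 1 would switch to s3 (5 > 2).
No other cell survives both best-response checks, so there is 1 pure NE.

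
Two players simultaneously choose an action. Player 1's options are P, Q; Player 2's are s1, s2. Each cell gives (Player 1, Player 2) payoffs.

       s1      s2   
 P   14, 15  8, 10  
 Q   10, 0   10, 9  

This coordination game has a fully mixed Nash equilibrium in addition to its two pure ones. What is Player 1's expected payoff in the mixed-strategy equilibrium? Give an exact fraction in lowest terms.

Player 2 mixes with probability q on s1, chosen so Player 1 is indifferent: 14q + 8(1−q) = 10q + 10(1−q) gives q = 1/3.
Player 1's expected payoff (from either row, since indifferent) is 14·1/3 + 8·2/3 = 10.

10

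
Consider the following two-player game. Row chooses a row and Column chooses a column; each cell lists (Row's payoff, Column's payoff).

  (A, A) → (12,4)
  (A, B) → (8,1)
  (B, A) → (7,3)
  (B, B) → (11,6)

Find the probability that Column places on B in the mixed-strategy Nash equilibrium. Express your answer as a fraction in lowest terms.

Column's mix q on A must make Row indifferent between A and B.
Row's payoff from A: 12q + 8(1−q). From B: 7q + 11(1−q).
Set equal: 5q = 3(1−q) → q = 3/8.
Probability on B is 1 − 3/8 = 5/8.

5/8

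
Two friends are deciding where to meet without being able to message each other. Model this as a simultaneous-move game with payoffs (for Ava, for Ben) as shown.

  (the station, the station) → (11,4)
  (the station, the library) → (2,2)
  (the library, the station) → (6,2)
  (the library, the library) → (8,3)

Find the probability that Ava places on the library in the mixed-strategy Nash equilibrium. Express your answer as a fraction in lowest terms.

2/3

Ava's mix p on the station must make Ben indifferent between the station and the library.
Ben's payoff from the station: 4p + 2(1−p). From the library: 2p + 3(1−p).
Set equal: 2p = 1(1−p) → p = 1/3.
Probability on the library is 1 − 1/3 = 2/3.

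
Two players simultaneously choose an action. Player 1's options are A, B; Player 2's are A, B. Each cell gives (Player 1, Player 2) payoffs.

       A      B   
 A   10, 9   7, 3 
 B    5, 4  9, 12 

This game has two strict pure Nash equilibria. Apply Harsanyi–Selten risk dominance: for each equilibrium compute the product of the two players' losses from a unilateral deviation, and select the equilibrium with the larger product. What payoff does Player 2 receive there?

At both A: Player 1 loses 10 − 5 = 5 by deviating; Player 2 loses 9 − 3 = 6. Product = 5·6 = 30.
At both B: Player 1 loses 9 − 7 = 2 by deviating; Player 2 loses 12 − 4 = 8. Product = 2·8 = 16.
30 > 16, so both A is risk-dominant. Player 2's payoff there is 9.

9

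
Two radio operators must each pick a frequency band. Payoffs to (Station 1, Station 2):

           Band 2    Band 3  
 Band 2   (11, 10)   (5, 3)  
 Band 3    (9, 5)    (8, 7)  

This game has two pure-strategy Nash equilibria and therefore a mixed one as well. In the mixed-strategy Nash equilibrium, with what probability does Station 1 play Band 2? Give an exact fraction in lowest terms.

2/9

Station 1's mix p on Band 2 must make Station 2 indifferent between Band 2 and Band 3.
Station 2's payoff from Band 2: 10p + 5(1−p). From Band 3: 3p + 7(1−p).
Set equal: 7p = 2(1−p) → p = 2/9.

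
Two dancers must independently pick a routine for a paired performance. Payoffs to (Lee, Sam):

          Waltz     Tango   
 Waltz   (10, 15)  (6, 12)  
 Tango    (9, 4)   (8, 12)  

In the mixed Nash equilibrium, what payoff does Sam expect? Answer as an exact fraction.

Lee mixes with probability p on Waltz, chosen so Sam is indifferent: 15p + 4(1−p) = 12p + 12(1−p) gives p = 8/11.
Sam's expected payoff is 15·8/11 + 4·3/11 = 12.

12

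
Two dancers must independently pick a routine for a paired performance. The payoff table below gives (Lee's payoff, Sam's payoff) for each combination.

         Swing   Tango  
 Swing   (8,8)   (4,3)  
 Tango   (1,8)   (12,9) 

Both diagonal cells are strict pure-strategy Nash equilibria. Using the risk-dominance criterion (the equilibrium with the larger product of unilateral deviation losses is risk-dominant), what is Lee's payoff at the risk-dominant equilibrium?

At both Swing: Lee loses 8 − 1 = 7 by deviating; Sam loses 8 − 3 = 5. Product = 7·5 = 35.
At both Tango: Lee loses 12 − 4 = 8 by deviating; Sam loses 9 − 8 = 1. Product = 8·1 = 8.
35 > 8, so both Swing is risk-dominant. Lee's payoff there is 8.

8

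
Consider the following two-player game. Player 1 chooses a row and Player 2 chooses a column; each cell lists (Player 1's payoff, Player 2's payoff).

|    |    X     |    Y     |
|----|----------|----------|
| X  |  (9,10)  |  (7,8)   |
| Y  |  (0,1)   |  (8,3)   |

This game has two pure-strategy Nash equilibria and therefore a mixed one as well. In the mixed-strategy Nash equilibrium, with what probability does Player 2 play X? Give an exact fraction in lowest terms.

1/10

Player 2's mix q on X must make Player 1 indifferent between X and Y.
Player 1's payoff from X: 9q + 7(1−q). From Y: 0q + 8(1−q).
Set equal: 9q = 1(1−q) → q = 1/10.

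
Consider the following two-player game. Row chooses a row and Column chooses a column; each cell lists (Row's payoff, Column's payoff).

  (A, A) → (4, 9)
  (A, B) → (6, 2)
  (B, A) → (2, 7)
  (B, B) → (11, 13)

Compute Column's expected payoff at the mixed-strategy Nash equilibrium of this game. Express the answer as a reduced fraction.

103/13

Row mixes with probability p on A, chosen so Column is indifferent: 9p + 7(1−p) = 2p + 13(1−p) gives p = 6/13.
Column's expected payoff is 9·6/13 + 7·7/13 = 103/13.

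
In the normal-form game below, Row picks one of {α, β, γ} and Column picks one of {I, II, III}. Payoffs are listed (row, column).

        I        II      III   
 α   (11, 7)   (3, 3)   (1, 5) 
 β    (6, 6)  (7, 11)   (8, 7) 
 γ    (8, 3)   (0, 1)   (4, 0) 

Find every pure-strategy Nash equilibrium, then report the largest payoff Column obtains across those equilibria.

(α, I) is a pure NE (Row: 11 ≥ 8; Column: 7 ≥ 5). Column gets 7.
(β, II) is a pure NE (Row: 7 ≥ 3; Column: 11 ≥ 7). Column gets 11.
Every other cell has a profitable deviation for at least one player. Highest of {7, 11} is 11.

11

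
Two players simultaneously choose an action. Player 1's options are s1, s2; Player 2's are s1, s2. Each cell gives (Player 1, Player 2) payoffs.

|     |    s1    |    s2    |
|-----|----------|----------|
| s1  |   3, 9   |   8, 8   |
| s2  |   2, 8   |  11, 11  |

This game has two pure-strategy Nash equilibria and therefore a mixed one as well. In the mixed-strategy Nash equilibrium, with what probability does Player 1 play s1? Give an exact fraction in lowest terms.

3/4

Player 1's mix p on s1 must make Player 2 indifferent between s1 and s2.
Player 2's payoff from s1: 9p + 8(1−p). From s2: 8p + 11(1−p).
Set equal: 1p = 3(1−p) → p = 3/4.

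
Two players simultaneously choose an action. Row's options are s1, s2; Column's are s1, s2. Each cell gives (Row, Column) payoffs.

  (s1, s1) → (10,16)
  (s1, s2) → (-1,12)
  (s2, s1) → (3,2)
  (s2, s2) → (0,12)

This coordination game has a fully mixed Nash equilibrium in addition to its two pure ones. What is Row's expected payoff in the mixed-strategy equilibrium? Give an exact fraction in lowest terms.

3/8

Column mixes with probability q on s1, chosen so Row is indifferent: 10q + (-1)(1−q) = 3q + 0(1−q) gives q = 1/8.
Row's expected payoff (from either row, since indifferent) is 10·1/8 + (-1)·7/8 = 3/8.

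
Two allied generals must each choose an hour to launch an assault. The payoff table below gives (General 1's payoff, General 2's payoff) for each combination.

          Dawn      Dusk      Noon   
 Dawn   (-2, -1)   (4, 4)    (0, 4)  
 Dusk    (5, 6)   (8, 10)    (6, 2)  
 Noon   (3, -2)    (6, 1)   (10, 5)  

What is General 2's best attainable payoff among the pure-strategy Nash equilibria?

10

Both Dusk is a pure NE (General 1: 8 ≥ 6; General 2: 10 ≥ 6). General 2 gets 10.
Both Noon is a pure NE (General 1: 10 ≥ 6; General 2: 5 ≥ 1). General 2 gets 5.
Every other cell has a profitable deviation for at least one player. Highest of {10, 5} is 10.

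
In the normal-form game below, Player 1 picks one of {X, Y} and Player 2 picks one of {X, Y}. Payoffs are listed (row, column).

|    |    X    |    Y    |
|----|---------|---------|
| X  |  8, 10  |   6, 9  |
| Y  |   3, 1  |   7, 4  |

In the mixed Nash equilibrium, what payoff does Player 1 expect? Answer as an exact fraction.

Player 2 mixes with probability q on X, chosen so Player 1 is indifferent: 8q + 6(1−q) = 3q + 7(1−q) gives q = 1/6.
Player 1's expected payoff (from either row, since indifferent) is 8·1/6 + 6·5/6 = 19/3.

19/3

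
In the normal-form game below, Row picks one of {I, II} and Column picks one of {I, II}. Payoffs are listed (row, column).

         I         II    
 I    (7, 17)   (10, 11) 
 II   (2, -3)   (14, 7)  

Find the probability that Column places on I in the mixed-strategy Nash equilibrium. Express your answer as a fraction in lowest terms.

Column's mix q on I must make Row indifferent between I and II.
Row's payoff from I: 7q + 10(1−q). From II: 2q + 14(1−q).
Set equal: 5q = 4(1−q) → q = 4/9.

4/9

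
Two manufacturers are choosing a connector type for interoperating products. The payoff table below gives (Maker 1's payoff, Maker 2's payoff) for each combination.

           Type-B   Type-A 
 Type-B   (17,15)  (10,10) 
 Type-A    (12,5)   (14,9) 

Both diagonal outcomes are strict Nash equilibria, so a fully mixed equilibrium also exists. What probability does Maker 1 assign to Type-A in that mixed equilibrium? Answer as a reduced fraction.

5/9

Maker 1's mix p on Type-B must make Maker 2 indifferent between Type-B and Type-A.
Maker 2's payoff from Type-B: 15p + 5(1−p). From Type-A: 10p + 9(1−p).
Set equal: 5p = 4(1−p) → p = 4/9.
Probability on Type-A is 1 − 4/9 = 5/9.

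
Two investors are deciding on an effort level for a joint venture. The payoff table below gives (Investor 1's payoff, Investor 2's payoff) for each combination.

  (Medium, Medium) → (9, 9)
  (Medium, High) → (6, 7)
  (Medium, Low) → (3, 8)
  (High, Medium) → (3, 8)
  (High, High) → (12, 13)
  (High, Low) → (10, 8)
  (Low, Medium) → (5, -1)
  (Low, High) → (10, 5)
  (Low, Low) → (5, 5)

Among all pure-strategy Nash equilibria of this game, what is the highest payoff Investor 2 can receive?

Both Medium is a pure NE (Investor 1: 9 ≥ 5; Investor 2: 9 ≥ 8). Investor 2 gets 9.
Both High is a pure NE (Investor 1: 12 ≥ 10; Investor 2: 13 ≥ 8). Investor 2 gets 13.
Every other cell has a profitable deviation for at least one player. Highest of {9, 13} is 13.

13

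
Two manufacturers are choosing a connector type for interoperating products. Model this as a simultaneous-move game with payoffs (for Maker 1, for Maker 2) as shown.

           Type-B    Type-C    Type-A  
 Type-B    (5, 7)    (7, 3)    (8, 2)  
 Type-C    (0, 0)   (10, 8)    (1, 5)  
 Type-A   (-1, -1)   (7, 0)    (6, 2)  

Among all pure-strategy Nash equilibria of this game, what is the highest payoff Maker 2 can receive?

Both Type-B is a pure NE (Maker 1: 5 ≥ 0; Maker 2: 7 ≥ 3). Maker 2 gets 7.
Both Type-C is a pure NE (Maker 1: 10 ≥ 7; Maker 2: 8 ≥ 5). Maker 2 gets 8.
Every other cell has a profitable deviation for at least one player. Highest of {7, 8} is 8.

8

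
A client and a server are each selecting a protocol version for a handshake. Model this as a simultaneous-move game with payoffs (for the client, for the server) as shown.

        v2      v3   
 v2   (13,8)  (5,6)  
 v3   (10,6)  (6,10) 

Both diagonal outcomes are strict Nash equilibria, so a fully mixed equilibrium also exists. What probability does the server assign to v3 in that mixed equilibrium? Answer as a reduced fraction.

The server's mix q on v2 must make the client indifferent between v2 and v3.
The client's payoff from v2: 13q + 5(1−q). From v3: 10q + 6(1−q).
Set equal: 3q = 1(1−q) → q = 1/4.
Probability on v3 is 1 − 1/4 = 3/4.

3/4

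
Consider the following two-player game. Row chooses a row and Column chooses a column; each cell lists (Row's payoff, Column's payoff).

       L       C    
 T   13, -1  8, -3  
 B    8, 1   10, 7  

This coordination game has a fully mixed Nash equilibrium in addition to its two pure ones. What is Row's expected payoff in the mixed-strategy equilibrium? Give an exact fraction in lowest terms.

Column mixes with probability q on L, chosen so Row is indifferent: 13q + 8(1−q) = 8q + 10(1−q) gives q = 2/7.
Row's expected payoff (from either row, since indifferent) is 13·2/7 + 8·5/7 = 66/7.

66/7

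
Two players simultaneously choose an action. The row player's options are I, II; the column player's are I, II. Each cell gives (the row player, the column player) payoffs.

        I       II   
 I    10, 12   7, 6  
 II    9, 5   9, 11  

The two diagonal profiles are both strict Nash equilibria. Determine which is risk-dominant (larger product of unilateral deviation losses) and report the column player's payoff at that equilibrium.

11

At both I: the row player loses 10 − 9 = 1 by deviating; the column player loses 12 − 6 = 6. Product = 1·6 = 6.
At both II: the row player loses 9 − 7 = 2 by deviating; the column player loses 11 − 5 = 6. Product = 2·6 = 12.
12 > 6, so both II is risk-dominant. The column player's payoff there is 11.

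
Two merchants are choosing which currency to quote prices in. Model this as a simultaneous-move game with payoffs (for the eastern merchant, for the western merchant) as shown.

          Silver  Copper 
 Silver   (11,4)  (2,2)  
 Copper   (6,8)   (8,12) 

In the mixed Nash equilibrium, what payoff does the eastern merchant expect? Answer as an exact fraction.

The western merchant mixes with probability q on Silver, chosen so the eastern merchant is indifferent: 11q + 2(1−q) = 6q + 8(1−q) gives q = 6/11.
The eastern merchant's expected payoff (from either row, since indifferent) is 11·6/11 + 2·5/11 = 76/11.

76/11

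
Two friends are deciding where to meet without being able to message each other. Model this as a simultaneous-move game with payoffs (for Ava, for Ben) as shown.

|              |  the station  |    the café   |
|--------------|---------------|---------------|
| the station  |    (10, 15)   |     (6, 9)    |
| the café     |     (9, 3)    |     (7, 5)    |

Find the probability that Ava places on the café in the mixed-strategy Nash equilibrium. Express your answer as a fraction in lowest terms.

Ava's mix p on the station must make Ben indifferent between the station and the café.
Ben's payoff from the station: 15p + 3(1−p). From the café: 9p + 5(1−p).
Set equal: 6p = 2(1−p) → p = 2/8 = 1/4.
Probability on the café is 1 − 1/4 = 3/4.

3/4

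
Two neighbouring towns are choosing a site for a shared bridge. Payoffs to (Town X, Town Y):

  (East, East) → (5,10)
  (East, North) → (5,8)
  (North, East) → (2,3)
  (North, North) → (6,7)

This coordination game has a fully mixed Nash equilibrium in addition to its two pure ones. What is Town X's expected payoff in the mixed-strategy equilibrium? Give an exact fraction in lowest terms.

Town Y mixes with probability q on East, chosen so Town X is indifferent: 5q + 5(1−q) = 2q + 6(1−q) gives q = 1/4.
Town X's expected payoff (from either row, since indifferent) is 5·1/4 + 5·3/4 = 5.

5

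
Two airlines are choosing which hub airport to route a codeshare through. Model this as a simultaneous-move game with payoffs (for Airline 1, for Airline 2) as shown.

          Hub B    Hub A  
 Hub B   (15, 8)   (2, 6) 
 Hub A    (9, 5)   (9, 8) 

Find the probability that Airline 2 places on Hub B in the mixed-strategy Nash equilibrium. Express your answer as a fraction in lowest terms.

7/13

Airline 2's mix q on Hub B must make Airline 1 indifferent between Hub B and Hub A.
Airline 1's payoff from Hub B: 15q + 2(1−q). From Hub A: 9q + 9(1−q).
Set equal: 6q = 7(1−q) → q = 7/13.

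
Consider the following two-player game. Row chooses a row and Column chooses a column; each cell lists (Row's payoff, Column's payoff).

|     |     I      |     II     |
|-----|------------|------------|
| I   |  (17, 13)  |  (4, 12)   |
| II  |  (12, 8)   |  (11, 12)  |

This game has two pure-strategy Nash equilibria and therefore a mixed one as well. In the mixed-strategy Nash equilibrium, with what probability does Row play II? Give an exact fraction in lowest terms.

1/5

Row's mix p on I must make Column indifferent between I and II.
Column's payoff from I: 13p + 8(1−p). From II: 12p + 12(1−p).
Set equal: 1p = 4(1−p) → p = 4/5.
Probability on II is 1 − 4/5 = 1/5.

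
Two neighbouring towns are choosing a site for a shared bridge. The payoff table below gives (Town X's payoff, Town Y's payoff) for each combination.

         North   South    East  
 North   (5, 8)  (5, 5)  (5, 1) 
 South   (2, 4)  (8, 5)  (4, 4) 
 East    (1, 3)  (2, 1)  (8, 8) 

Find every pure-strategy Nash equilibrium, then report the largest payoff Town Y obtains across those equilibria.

Both North is a pure NE (Town X: 5 ≥ 2; Town Y: 8 ≥ 5). Town Y gets 8.
Both South is a pure NE (Town X: 8 ≥ 5; Town Y: 5 ≥ 4). Town Y gets 5.
Both East is a pure NE (Town X: 8 ≥ 5; Town Y: 8 ≥ 3). Town Y gets 8.
Every other cell has a profitable deviation for at least one player. Highest of {8, 5, 8} is 8.

8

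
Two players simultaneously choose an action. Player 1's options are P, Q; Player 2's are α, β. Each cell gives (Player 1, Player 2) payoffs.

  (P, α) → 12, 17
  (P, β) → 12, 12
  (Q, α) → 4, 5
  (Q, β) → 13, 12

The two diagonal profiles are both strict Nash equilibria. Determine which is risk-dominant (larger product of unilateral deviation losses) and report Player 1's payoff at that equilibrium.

12

At (P, α): Player 1 loses 12 − 4 = 8 by deviating; Player 2 loses 17 − 12 = 5. Product = 8·5 = 40.
At (Q, β): Player 1 loses 13 − 12 = 1 by deviating; Player 2 loses 12 − 5 = 7. Product = 1·7 = 7.
40 > 7, so (P, α) is risk-dominant. Player 1's payoff there is 12.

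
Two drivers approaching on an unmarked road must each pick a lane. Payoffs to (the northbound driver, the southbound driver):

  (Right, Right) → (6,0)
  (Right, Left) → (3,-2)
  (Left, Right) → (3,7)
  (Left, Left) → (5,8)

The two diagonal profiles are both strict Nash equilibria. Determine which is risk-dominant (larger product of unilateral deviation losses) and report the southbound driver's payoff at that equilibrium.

At both Right: the northbound driver loses 6 − 3 = 3 by deviating; the southbound driver loses 0 − (-2) = 2. Product = 3·2 = 6.
At both Left: the northbound driver loses 5 − 3 = 2 by deviating; the southbound driver loses 8 − 7 = 1. Product = 2·1 = 2.
6 > 2, so both Right is risk-dominant. The southbound driver's payoff there is 0.

0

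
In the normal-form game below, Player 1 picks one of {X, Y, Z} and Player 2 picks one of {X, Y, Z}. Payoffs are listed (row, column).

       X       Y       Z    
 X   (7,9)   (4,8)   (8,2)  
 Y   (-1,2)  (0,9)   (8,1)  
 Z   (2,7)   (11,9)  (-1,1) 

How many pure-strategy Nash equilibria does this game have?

Both X: Player 1 gets 7 (best alternative 2); Player 2 gets 9 (best alternative 8). Neither deviates — NE.
(Z, Y): Player 1 gets 11 (best alternative 4); Player 2 gets 9 (best alternative 7). Neither deviates — NE.
Both Z is not a NE: Player 1 would switch to X (8 > -1).
No other cell survives both best-response checks, so there are 2 pure NE.

2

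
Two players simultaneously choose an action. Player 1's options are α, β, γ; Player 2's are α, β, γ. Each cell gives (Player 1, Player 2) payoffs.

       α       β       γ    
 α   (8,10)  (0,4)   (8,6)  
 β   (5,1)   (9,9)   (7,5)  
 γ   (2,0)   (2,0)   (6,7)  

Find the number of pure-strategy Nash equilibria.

Both α: Player 1 gets 8 (best alternative 5); Player 2 gets 10 (best alternative 6). Neither deviates — NE.
Both β: Player 1 gets 9 (best alternative 2); Player 2 gets 9 (best alternative 5). Neither deviates — NE.
Both γ is not a NE: Player 1 would switch to α (8 > 6).
No other cell survives both best-response checks, so there are 2 pure NE.

2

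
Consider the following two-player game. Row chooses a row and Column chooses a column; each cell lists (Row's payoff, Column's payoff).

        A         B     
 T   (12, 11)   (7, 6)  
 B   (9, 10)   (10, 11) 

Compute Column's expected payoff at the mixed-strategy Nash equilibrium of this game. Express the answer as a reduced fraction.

Row mixes with probability p on T, chosen so Column is indifferent: 11p + 10(1−p) = 6p + 11(1−p) gives p = 1/6.
Column's expected payoff is 11·1/6 + 10·5/6 = 61/6.

61/6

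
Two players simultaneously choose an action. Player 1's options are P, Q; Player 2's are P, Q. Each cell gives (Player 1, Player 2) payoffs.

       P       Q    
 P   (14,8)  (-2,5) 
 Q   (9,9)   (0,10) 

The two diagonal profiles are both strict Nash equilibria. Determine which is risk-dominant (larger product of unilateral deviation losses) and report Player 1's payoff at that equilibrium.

14

At both P: Player 1 loses 14 − 9 = 5 by deviating; Player 2 loses 8 − 5 = 3. Product = 5·3 = 15.
At both Q: Player 1 loses 0 − (-2) = 2 by deviating; Player 2 loses 10 − 9 = 1. Product = 2·1 = 2.
15 > 2, so both P is risk-dominant. Player 1's payoff there is 14.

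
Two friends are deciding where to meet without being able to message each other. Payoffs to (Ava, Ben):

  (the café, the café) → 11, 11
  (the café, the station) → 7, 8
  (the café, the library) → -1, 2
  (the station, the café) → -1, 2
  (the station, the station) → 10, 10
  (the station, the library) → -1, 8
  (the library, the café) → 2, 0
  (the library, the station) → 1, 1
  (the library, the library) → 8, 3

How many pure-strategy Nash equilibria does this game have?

3

Both the café: Ava gets 11 (best alternative 2); Ben gets 11 (best alternative 8). Neither deviates — NE.
Both the station: Ava gets 10 (best alternative 7); Ben gets 10 (best alternative 8). Neither deviates — NE.
Both the library: Ava gets 8 (best alternative -1); Ben gets 3 (best alternative 1). Neither deviates — NE.
(the café, the station) is not a NE: Ava would switch to the station (10 > 7).
No other cell survives both best-response checks, so there are 3 pure NE.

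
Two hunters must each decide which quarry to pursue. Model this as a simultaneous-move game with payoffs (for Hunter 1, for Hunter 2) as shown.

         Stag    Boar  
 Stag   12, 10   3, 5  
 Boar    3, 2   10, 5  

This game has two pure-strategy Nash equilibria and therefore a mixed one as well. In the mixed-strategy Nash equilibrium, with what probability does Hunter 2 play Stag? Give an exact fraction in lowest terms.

Hunter 2's mix q on Stag must make Hunter 1 indifferent between Stag and Boar.
Hunter 1's payoff from Stag: 12q + 3(1−q). From Boar: 3q + 10(1−q).
Set equal: 9q = 7(1−q) → q = 7/16.

7/16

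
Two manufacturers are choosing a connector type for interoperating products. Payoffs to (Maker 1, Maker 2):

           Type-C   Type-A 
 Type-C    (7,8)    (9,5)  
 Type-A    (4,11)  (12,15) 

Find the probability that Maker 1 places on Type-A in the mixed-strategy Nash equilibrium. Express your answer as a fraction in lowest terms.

Maker 1's mix p on Type-C must make Maker 2 indifferent between Type-C and Type-A.
Maker 2's payoff from Type-C: 8p + 11(1−p). From Type-A: 5p + 15(1−p).
Set equal: 3p = 4(1−p) → p = 4/7.
Probability on Type-A is 1 − 4/7 = 3/7.

3/7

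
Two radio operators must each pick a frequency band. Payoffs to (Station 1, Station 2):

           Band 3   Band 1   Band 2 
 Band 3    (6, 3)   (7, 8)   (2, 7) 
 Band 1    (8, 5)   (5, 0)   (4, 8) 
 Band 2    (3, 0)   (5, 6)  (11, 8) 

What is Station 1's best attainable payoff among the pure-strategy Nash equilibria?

(Band 3, Band 1) is a pure NE (Station 1: 7 ≥ 5; Station 2: 8 ≥ 7). Station 1 gets 7.
Both Band 2 is a pure NE (Station 1: 11 ≥ 4; Station 2: 8 ≥ 6). Station 1 gets 11.
Every other cell has a profitable deviation for at least one player. Highest of {7, 11} is 11.

11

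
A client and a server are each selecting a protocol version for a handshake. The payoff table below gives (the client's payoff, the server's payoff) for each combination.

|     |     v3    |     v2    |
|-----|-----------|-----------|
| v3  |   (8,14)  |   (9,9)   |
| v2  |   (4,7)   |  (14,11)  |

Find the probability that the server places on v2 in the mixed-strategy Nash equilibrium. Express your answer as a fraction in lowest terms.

The server's mix q on v3 must make the client indifferent between v3 and v2.
The client's payoff from v3: 8q + 9(1−q). From v2: 4q + 14(1−q).
Set equal: 4q = 5(1−q) → q = 5/9.
Probability on v2 is 1 − 5/9 = 4/9.

4/9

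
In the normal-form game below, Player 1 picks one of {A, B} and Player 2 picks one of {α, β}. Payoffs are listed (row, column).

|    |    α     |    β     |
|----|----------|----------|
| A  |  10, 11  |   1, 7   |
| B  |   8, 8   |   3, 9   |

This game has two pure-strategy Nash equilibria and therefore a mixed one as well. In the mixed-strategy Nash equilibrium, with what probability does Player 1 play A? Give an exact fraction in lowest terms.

Player 1's mix p on A must make Player 2 indifferent between α and β.
Player 2's payoff from α: 11p + 8(1−p). From β: 7p + 9(1−p).
Set equal: 4p = 1(1−p) → p = 1/5.

1/5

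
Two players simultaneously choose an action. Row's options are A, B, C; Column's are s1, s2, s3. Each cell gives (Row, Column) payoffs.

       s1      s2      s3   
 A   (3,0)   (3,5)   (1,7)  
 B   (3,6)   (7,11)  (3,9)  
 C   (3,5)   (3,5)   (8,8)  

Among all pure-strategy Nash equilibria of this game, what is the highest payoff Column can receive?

(B, s2) is a pure NE (Row: 7 ≥ 3; Column: 11 ≥ 9). Column gets 11.
(C, s3) is a pure NE (Row: 8 ≥ 3; Column: 8 ≥ 5). Column gets 8.
Every other cell has a profitable deviation for at least one player. Highest of {11, 8} is 11.

11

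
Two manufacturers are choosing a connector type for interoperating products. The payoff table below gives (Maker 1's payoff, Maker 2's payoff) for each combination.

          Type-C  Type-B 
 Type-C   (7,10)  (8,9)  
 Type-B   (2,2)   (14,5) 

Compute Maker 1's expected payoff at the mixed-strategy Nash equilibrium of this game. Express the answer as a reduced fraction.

Maker 2 mixes with probability q on Type-C, chosen so Maker 1 is indifferent: 7q + 8(1−q) = 2q + 14(1−q) gives q = 6/11.
Maker 1's expected payoff (from either row, since indifferent) is 7·6/11 + 8·5/11 = 82/11.

82/11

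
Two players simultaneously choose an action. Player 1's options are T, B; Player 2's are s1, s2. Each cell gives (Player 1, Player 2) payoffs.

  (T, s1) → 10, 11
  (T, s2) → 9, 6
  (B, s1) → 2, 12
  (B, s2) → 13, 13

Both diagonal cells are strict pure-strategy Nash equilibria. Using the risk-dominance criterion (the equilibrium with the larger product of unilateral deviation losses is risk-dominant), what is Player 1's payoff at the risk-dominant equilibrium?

At (T, s1): Player 1 loses 10 − 2 = 8 by deviating; Player 2 loses 11 − 6 = 5. Product = 8·5 = 40.
At (B, s2): Player 1 loses 13 − 9 = 4 by deviating; Player 2 loses 13 − 12 = 1. Product = 4·1 = 4.
40 > 4, so (T, s1) is risk-dominant. Player 1's payoff there is 10.

10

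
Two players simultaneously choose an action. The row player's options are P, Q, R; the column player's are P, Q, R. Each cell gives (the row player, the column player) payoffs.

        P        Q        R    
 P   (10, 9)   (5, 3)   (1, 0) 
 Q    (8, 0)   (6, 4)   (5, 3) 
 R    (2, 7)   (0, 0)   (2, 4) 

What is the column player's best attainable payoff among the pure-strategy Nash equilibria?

Both P is a pure NE (the row player: 10 ≥ 8; the column player: 9 ≥ 3). The column player gets 9.
Both Q is a pure NE (the row player: 6 ≥ 5; the column player: 4 ≥ 3). The column player gets 4.
Every other cell has a profitable deviation for at least one player. Highest of {9, 4} is 9.

9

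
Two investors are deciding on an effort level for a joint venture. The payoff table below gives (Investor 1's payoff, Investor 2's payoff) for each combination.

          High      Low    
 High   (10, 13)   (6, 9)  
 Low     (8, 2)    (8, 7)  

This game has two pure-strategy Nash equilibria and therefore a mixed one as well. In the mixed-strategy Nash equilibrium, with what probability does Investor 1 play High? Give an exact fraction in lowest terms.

5/9

Investor 1's mix p on High must make Investor 2 indifferent between High and Low.
Investor 2's payoff from High: 13p + 2(1−p). From Low: 9p + 7(1−p).
Set equal: 4p = 5(1−p) → p = 5/9.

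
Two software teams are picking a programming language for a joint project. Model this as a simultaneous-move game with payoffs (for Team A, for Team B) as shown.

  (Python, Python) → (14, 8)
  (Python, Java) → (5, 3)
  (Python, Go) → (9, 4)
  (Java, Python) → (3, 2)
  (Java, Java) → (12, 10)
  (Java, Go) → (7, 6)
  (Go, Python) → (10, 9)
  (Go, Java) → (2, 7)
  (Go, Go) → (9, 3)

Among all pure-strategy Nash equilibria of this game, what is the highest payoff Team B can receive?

10

Both Python is a pure NE (Team A: 14 ≥ 10; Team B: 8 ≥ 4). Team B gets 8.
Both Java is a pure NE (Team A: 12 ≥ 5; Team B: 10 ≥ 6). Team B gets 10.
Every other cell has a profitable deviation for at least one player. Highest of {8, 10} is 10.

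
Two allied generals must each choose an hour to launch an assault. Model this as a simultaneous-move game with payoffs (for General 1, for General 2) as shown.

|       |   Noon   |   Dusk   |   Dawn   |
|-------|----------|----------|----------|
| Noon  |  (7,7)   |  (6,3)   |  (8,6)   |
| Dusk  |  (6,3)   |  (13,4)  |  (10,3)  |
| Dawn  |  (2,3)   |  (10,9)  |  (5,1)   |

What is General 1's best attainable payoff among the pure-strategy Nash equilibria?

13

Both Noon is a pure NE (General 1: 7 ≥ 6; General 2: 7 ≥ 6). General 1 gets 7.
Both Dusk is a pure NE (General 1: 13 ≥ 10; General 2: 4 ≥ 3). General 1 gets 13.
Every other cell has a profitable deviation for at least one player. Highest of {7, 13} is 13.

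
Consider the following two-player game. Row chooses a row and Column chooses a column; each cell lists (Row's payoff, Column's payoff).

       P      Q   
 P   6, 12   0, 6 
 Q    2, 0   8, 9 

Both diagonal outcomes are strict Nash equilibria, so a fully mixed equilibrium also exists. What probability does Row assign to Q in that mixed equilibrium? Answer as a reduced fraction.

2/5

Row's mix p on P must make Column indifferent between P and Q.
Column's payoff from P: 12p + 0(1−p). From Q: 6p + 9(1−p).
Set equal: 6p = 9(1−p) → p = 9/15 = 3/5.
Probability on Q is 1 − 3/5 = 2/5.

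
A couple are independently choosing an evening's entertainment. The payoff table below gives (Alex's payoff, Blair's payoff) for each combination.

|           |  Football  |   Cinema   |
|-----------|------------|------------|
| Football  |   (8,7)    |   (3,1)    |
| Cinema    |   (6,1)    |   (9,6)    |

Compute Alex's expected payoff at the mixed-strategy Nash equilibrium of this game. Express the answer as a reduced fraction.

Blair mixes with probability q on Football, chosen so Alex is indifferent: 8q + 3(1−q) = 6q + 9(1−q) gives q = 3/4.
Alex's expected payoff (from either row, since indifferent) is 8·3/4 + 3·1/4 = 27/4.

27/4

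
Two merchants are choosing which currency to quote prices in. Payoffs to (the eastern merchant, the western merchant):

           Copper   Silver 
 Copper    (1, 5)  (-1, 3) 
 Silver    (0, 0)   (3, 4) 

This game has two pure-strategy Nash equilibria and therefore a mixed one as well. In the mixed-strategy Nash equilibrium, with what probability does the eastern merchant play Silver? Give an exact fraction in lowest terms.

1/3

The eastern merchant's mix p on Copper must make the western merchant indifferent between Copper and Silver.
The western merchant's payoff from Copper: 5p + 0(1−p). From Silver: 3p + 4(1−p).
Set equal: 2p = 4(1−p) → p = 4/6 = 2/3.
Probability on Silver is 1 − 2/3 = 1/3.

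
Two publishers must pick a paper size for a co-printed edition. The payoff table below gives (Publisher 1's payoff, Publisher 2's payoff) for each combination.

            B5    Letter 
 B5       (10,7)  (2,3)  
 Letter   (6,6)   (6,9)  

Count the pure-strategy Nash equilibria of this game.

Both B5: Publisher 1 gets 10 (best alternative 6); Publisher 2 gets 7 (best alternative 3). Neither deviates — NE.
Both Letter: Publisher 1 gets 6 (best alternative 2); Publisher 2 gets 9 (best alternative 6). Neither deviates — NE.
(Letter, B5) is not a NE: Publisher 1 would switch to B5 (10 > 6).
No other cell survives both best-response checks, so there are 2 pure NE.

2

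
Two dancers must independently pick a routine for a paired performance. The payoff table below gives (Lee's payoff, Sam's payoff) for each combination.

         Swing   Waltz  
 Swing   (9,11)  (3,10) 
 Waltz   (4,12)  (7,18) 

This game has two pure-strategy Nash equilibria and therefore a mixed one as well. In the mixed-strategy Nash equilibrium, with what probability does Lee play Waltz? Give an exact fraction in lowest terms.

1/7

Lee's mix p on Swing must make Sam indifferent between Swing and Waltz.
Sam's payoff from Swing: 11p + 12(1−p). From Waltz: 10p + 18(1−p).
Set equal: 1p = 6(1−p) → p = 6/7.
Probability on Waltz is 1 − 6/7 = 1/7.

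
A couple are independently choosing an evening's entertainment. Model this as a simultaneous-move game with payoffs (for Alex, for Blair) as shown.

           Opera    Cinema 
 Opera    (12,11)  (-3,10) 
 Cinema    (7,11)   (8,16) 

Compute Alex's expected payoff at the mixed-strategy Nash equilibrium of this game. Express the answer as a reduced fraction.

Blair mixes with probability q on Opera, chosen so Alex is indifferent: 12q + (-3)(1−q) = 7q + 8(1−q) gives q = 11/16.
Alex's expected payoff (from either row, since indifferent) is 12·11/16 + (-3)·5/16 = 117/16.

117/16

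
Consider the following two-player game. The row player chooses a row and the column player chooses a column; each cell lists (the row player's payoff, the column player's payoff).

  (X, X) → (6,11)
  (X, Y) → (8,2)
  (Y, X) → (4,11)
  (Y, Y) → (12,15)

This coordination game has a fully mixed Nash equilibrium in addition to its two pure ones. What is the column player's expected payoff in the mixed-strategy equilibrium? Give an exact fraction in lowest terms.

The row player mixes with probability p on X, chosen so the column player is indifferent: 11p + 11(1−p) = 2p + 15(1−p) gives p = 4/13.
The column player's expected payoff is 11·4/13 + 11·9/13 = 11.

11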